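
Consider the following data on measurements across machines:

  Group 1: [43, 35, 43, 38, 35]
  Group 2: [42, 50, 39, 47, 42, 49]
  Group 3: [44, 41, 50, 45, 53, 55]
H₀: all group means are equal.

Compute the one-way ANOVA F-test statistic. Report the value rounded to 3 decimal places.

test statistic = 5.208

Group means [38.80, 44.83, 48.00], grand mean 44.176
SSB = Σnᵢ(x̄ᵢ−x̄)² = 234.837; SSW = ΣΣ(x−x̄ᵢ)² = 315.633
MSB = 234.837/2 = 117.4186; MSW = 315.633/14 = 22.5452
F = MSB/MSW = 5.2081
df = (2, 14)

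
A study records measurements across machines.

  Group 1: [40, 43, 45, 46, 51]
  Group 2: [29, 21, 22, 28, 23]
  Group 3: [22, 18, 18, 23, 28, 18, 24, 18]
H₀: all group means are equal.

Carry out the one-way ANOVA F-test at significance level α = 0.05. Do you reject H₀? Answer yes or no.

Group means [45.00, 24.60, 21.12], grand mean 28.722
SSB = Σnᵢ(x̄ᵢ−x̄)² = 1871.536; SSW = ΣΣ(x−x̄ᵢ)² = 218.075
MSB = 1871.536/2 = 935.7681; MSW = 218.075/15 = 14.5383
F = MSB/MSW = 64.3656
df = (2, 15)
p-value (upper-tail) = 0.00000
At α=0.05: p < α → reject H₀

reject H₀: yes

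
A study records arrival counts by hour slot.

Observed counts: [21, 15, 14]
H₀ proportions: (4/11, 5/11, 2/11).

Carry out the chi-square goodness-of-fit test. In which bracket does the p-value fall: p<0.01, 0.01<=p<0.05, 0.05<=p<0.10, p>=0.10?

p-value bracket: 0.05<=p<0.10

n = 50; E_i = n·p_i = [18.18, 22.73, 9.09]
χ² = (21−18.18)²/18.18 + (15−22.73)²/22.73 + (14−9.09)²/9.09 = 5.7150
df = 2
p-value (upper-tail) = 0.05741
→ bracket: 0.05<=p<0.10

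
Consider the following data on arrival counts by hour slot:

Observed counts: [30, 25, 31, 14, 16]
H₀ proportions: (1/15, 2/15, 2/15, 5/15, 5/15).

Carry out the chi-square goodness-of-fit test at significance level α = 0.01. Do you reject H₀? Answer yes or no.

n = 116; E_i = n·p_i = [7.73, 15.47, 15.47, 38.67, 38.67]
χ² = (30−7.73)²/7.73 + (25−15.47)²/15.47 + (31−15.47)²/15.47 + (14−38.67)²/38.67 + (16−38.67)²/38.67 = 114.6121
df = 4
p-value (upper-tail) = 0.00000
At α=0.01: p < α → reject H₀

reject H₀: yes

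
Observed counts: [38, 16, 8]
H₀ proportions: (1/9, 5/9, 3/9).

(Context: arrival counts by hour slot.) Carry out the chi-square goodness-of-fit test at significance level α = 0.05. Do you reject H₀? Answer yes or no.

reject H₀: yes

n = 62; E_i = n·p_i = [6.89, 34.44, 20.67]
χ² = (38−6.89)²/6.89 + (16−34.44)²/34.44 + (8−20.67)²/20.67 = 158.1419
df = 2
p-value (upper-tail) = 0.00000
At α=0.05: p < α → reject H₀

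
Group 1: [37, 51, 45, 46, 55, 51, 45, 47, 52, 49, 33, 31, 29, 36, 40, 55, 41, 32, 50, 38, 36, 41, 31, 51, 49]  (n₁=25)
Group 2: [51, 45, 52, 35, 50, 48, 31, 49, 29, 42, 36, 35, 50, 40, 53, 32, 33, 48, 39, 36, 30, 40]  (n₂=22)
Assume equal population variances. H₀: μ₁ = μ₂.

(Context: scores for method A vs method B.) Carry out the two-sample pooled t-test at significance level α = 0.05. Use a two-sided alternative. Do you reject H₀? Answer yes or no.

reject H₀: no

x̄₁=42.840, s₁=8.153, n₁=25
x̄₂=41.091, s₂=7.999, n₂=22
s_p² = [24·8.153² + 21·7.999²]/45 = 65.3151
SE = √(s_p²·(1/25+1/22)) = 2.3625
t = (42.840−41.091)/2.3625 = 0.7404
df = 45
p-value (two-sided) = 0.46293
At α=0.05: p ≥ α → fail to reject H₀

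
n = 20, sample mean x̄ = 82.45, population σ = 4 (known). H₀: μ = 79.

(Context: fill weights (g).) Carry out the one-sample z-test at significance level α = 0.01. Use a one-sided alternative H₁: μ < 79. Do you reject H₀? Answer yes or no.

reject H₀: no

SE = σ/√n = 4/√20 = 0.8944
z = (x̄−μ₀)/SE = (82.45−79)/0.8944 = 3.8572
p-value (one-sided, H₁ less) = 0.99994
At α=0.01: p ≥ α → fail to reject H₀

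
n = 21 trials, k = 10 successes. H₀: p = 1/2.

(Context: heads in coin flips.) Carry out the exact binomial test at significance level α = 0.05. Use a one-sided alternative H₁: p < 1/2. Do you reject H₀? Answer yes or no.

reject H₀: no

Exact binomial: n=21, k=10, p₀=1/2=0.5000
P(X≤10) from Σ C(n,i)·p₀^i·(1−p₀)^(n−i)
p-value (one-sided, H₁ less) = 0.50000
At α=0.05: p ≥ α → fail to reject H₀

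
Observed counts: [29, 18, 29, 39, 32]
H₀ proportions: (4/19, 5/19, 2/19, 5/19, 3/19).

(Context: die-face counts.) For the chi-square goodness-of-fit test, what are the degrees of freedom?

df = k − 1 = 5 − 1 = 4

degrees of freedom = 4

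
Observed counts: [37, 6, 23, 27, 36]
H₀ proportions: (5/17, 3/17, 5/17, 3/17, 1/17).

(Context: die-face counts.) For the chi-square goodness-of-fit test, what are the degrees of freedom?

df = k − 1 = 5 − 1 = 4

degrees of freedom = 4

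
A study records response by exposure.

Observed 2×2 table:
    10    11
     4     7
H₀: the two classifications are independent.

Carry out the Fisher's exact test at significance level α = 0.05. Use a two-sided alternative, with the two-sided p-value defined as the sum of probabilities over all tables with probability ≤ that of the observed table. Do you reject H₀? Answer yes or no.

Margins: r₁=21, r₂=11, c₁=14, c₂=18, n=32
p_obs = C(21,10)·C(11,4)/C(32,14); sum pmf over tables with pmf ≤ p_obs
p-value (two-sided) = 0.71195
At α=0.05: p ≥ α → fail to reject H₀

reject H₀: no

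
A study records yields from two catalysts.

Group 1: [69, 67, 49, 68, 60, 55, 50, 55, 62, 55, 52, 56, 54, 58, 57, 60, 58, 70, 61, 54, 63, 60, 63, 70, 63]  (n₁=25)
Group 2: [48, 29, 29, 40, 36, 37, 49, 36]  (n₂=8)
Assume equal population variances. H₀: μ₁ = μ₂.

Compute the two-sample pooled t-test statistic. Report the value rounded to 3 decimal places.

x̄₁=59.560, s₁=6.076, n₁=25
x̄₂=38.000, s₂=7.521, n₂=8
s_p² = [24·6.076² + 7·7.521²]/31 = 41.3600
SE = √(s_p²·(1/25+1/8)) = 2.6124
t = (59.560−38.000)/2.6124 = 8.2531
df = 31

test statistic = 8.253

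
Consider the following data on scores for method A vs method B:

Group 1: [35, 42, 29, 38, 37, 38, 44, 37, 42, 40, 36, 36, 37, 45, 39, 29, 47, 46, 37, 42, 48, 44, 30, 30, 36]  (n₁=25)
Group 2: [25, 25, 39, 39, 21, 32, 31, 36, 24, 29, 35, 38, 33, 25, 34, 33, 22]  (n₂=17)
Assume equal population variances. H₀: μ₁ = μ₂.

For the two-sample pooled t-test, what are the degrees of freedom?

degrees of freedom = 40

df = n₁ + n₂ − 2 = 25 + 17 − 2 = 40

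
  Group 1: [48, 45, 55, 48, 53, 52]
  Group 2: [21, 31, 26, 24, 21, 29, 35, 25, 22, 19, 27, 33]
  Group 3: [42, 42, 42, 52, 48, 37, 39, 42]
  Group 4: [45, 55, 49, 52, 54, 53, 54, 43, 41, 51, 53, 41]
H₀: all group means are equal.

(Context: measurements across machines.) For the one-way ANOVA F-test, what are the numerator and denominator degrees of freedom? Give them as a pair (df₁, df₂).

k = 4 groups, N = 38 total
df = (k−1, N−k) = (4−1, 38−4) = (3, 34)

degrees of freedom = [3, 34]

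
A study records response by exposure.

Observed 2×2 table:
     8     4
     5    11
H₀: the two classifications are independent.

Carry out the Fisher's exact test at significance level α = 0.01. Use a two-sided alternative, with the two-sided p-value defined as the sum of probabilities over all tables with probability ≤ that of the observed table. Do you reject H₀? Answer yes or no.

Margins: r₁=12, r₂=16, c₁=13, c₂=15, n=28
p_obs = C(12,8)·C(16,5)/C(28,13); sum pmf over tables with pmf ≤ p_obs
p-value (two-sided) = 0.12482
At α=0.01: p ≥ α → fail to reject H₀

reject H₀: no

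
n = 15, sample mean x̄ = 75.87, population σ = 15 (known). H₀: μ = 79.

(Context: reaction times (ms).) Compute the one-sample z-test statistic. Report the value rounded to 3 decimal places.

SE = σ/√n = 15/√15 = 3.8730
z = (x̄−μ₀)/SE = (75.87−79)/3.8730 = -0.8082

test statistic = -0.808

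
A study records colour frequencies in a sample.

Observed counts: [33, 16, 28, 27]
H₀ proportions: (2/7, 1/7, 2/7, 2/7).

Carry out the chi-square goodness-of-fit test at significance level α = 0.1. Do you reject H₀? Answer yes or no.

reject H₀: no

n = 104; E_i = n·p_i = [29.71, 14.86, 29.71, 29.71]
χ² = (33−29.71)²/29.71 + (16−14.86)²/14.86 + (28−29.71)²/29.71 + (27−29.71)²/29.71 = 0.7981
df = 3
p-value (upper-tail) = 0.84993
At α=0.1: p ≥ α → fail to reject H₀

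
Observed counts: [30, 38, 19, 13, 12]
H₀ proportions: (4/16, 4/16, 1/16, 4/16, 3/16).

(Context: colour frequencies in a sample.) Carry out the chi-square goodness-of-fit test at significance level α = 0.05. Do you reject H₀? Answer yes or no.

reject H₀: yes

n = 112; E_i = n·p_i = [28.00, 28.00, 7.00, 28.00, 21.00]
χ² = (30−28.00)²/28.00 + (38−28.00)²/28.00 + (19−7.00)²/7.00 + (13−28.00)²/28.00 + (12−21.00)²/21.00 = 36.1786
df = 4
p-value (upper-tail) = 0.00000
At α=0.05: p < α → reject H₀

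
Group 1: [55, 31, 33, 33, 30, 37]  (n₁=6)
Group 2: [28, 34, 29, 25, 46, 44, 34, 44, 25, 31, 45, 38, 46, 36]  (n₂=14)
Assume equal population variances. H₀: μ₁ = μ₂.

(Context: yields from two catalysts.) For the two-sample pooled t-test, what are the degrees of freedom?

df = n₁ + n₂ − 2 = 6 + 14 − 2 = 18

degrees of freedom = 18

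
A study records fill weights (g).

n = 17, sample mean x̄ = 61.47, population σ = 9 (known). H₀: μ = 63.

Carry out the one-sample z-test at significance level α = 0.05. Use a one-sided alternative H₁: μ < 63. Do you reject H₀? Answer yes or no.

reject H₀: no

SE = σ/√n = 9/√17 = 2.1828
z = (x̄−μ₀)/SE = (61.47−63)/2.1828 = -0.7009
p-value (one-sided, H₁ less) = 0.24167
At α=0.05: p ≥ α → fail to reject H₀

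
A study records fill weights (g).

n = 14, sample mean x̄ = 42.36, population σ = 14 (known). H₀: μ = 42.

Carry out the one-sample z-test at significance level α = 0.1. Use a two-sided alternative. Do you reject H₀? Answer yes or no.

SE = σ/√n = 14/√14 = 3.7417
z = (x̄−μ₀)/SE = (42.36−42)/3.7417 = 0.0962
p-value (two-sided) = 0.92335
At α=0.1: p ≥ α → fail to reject H₀

reject H₀: no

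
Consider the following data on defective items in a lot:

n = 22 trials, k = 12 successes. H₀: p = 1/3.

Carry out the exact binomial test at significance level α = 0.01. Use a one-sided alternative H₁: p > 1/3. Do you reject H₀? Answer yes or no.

Exact binomial: n=22, k=12, p₀=1/3=0.3333
P(X≥12) from Σ C(n,i)·p₀^i·(1−p₀)^(n−i)
p-value (one-sided, H₁ greater) = 0.03270
At α=0.01: p ≥ α → fail to reject H₀

reject H₀: no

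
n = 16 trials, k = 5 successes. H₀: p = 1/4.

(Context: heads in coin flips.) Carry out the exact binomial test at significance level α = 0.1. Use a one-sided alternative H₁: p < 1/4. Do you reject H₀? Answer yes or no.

Exact binomial: n=16, k=5, p₀=1/4=0.2500
P(X≤5) from Σ C(n,i)·p₀^i·(1−p₀)^(n−i)
p-value (one-sided, H₁ less) = 0.81035
At α=0.1: p ≥ α → fail to reject H₀

reject H₀: no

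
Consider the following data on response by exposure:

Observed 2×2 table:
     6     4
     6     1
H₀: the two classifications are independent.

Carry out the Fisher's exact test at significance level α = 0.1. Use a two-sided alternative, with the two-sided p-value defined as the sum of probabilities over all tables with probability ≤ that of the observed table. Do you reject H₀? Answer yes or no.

Margins: r₁=10, r₂=7, c₁=12, c₂=5, n=17
p_obs = C(10,6)·C(7,6)/C(17,12); sum pmf over tables with pmf ≤ p_obs
p-value (two-sided) = 0.33824
At α=0.1: p ≥ α → fail to reject H₀

reject H₀: no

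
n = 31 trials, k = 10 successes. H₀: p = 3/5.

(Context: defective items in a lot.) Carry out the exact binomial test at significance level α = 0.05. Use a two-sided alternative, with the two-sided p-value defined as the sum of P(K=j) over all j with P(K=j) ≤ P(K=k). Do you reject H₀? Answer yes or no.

reject H₀: yes

Exact binomial: n=31, k=10, p₀=3/5=0.6000
P(X=j) = C(n,j)·p₀^j·(1−p₀)^(n−j); p = Σ P(X=j) over j with P(X=j) ≤ P(X=10)
p-value (two-sided) = 0.00269
At α=0.05: p < α → reject H₀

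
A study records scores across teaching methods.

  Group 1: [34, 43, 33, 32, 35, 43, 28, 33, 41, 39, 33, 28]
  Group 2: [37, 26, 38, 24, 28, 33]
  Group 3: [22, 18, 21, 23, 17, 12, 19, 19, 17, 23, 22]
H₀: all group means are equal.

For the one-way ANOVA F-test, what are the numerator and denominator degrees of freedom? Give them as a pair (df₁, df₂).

degrees of freedom = [2, 26]

k = 3 groups, N = 29 total
df = (k−1, N−k) = (3−1, 29−3) = (2, 26)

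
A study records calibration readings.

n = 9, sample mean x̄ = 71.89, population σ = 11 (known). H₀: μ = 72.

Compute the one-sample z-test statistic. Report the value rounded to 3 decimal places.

test statistic = -0.030

SE = σ/√n = 11/√9 = 3.6667
z = (x̄−μ₀)/SE = (71.89−72)/3.6667 = -0.0300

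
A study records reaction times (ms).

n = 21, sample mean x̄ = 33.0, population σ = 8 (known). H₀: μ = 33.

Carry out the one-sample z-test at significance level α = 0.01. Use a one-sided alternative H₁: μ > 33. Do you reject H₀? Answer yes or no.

reject H₀: no

SE = σ/√n = 8/√21 = 1.7457
z = (x̄−μ₀)/SE = (33.0−33)/1.7457 = 0.0000
p-value (one-sided, H₁ greater) = 0.50000
At α=0.01: p ≥ α → fail to reject H₀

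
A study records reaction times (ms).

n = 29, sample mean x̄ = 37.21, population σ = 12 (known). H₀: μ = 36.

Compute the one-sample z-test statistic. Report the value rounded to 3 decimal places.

test statistic = 0.543

SE = σ/√n = 12/√29 = 2.2283
z = (x̄−μ₀)/SE = (37.21−36)/2.2283 = 0.5430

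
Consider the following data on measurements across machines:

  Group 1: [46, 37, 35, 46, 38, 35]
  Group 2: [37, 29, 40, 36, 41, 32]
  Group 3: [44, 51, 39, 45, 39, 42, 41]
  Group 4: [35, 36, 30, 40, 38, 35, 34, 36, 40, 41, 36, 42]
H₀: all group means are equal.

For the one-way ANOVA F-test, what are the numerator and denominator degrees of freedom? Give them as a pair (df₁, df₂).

k = 4 groups, N = 31 total
df = (k−1, N−k) = (4−1, 31−4) = (3, 27)

degrees of freedom = [3, 27]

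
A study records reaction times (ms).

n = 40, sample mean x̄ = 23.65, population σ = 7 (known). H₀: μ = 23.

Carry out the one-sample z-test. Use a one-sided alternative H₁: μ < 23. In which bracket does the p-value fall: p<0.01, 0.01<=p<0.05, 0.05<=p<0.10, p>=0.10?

SE = σ/√n = 7/√40 = 1.1068
z = (x̄−μ₀)/SE = (23.65−23)/1.1068 = 0.5873
p-value (one-sided, H₁ less) = 0.72149
→ bracket: p>=0.10

p-value bracket: p>=0.10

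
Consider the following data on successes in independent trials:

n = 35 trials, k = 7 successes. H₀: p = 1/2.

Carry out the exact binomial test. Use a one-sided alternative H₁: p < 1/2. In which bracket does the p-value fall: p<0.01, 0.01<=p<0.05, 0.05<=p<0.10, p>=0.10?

Exact binomial: n=35, k=7, p₀=1/2=0.5000
P(X≤7) from Σ C(n,i)·p₀^i·(1−p₀)^(n−i)
p-value (one-sided, H₁ less) = 0.00025
→ bracket: p<0.01

p-value bracket: p<0.01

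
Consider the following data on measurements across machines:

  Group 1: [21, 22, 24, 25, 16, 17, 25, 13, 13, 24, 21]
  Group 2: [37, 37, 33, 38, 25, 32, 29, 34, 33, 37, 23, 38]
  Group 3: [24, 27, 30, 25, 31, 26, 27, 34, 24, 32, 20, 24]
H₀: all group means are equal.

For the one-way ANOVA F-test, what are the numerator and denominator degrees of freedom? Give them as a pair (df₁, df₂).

k = 3 groups, N = 35 total
df = (k−1, N−k) = (3−1, 35−3) = (2, 32)

degrees of freedom = [2, 32]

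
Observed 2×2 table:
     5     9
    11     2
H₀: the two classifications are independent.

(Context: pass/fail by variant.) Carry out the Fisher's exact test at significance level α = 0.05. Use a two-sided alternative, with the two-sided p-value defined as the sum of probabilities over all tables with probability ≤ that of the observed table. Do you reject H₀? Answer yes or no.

reject H₀: yes

Margins: r₁=14, r₂=13, c₁=16, c₂=11, n=27
p_obs = C(14,5)·C(13,11)/C(27,16); sum pmf over tables with pmf ≤ p_obs
p-value (two-sided) = 0.01831
At α=0.05: p < α → reject H₀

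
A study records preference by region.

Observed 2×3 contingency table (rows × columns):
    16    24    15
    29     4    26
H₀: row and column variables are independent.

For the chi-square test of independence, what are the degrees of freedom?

df = (r−1)(c−1) = (2−1)·(3−1) = 2

degrees of freedom = 2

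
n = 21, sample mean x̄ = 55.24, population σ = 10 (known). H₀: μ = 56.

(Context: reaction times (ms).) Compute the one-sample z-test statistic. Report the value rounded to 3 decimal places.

test statistic = -0.348

SE = σ/√n = 10/√21 = 2.1822
z = (x̄−μ₀)/SE = (55.24−56)/2.1822 = -0.3483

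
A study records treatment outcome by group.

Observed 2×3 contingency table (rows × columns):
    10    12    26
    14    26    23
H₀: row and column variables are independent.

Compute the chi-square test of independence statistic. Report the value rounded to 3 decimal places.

test statistic = 4.055

Row totals [48, 63], col totals [24, 38, 49], n=111
χ² = (10−10.38)²/10.38 + (12−16.43)²/16.43 + (26−21.19)²/21.19 + (14−13.62)²/13.62 + (26−21.57)²/21.57 + (23−27.81)²/27.81 = 4.0553
df = 2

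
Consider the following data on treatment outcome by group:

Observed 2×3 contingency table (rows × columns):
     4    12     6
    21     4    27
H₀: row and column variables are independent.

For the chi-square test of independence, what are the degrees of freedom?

degrees of freedom = 2

df = (r−1)(c−1) = (2−1)·(3−1) = 2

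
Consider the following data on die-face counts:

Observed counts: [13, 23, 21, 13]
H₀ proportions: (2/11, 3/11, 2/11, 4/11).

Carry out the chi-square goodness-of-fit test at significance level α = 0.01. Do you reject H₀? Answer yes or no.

n = 70; E_i = n·p_i = [12.73, 19.09, 12.73, 25.45]
χ² = (13−12.73)²/12.73 + (23−19.09)²/19.09 + (21−12.73)²/12.73 + (13−25.45)²/25.45 = 12.2774
df = 3
p-value (upper-tail) = 0.00649
At α=0.01: p < α → reject H₀

reject H₀: yes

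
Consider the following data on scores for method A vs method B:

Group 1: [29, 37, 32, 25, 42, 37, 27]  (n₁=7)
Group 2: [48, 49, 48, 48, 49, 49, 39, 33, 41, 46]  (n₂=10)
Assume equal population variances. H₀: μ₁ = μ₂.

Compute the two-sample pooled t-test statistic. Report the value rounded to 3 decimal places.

test statistic = -4.312

x̄₁=32.714, s₁=6.184, n₁=7
x̄₂=45.000, s₂=5.497, n₂=10
s_p² = [6·6.184² + 9·5.497²]/15 = 33.4286
SE = √(s_p²·(1/7+1/10)) = 2.8493
t = (32.714−45.000)/2.8493 = -4.3119
df = 15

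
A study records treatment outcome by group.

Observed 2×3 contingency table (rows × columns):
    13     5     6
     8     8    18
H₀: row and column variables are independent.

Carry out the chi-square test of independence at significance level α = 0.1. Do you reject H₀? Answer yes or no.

reject H₀: yes

Row totals [24, 34], col totals [21, 13, 24], n=58
χ² = (13−8.69)²/8.69 + (5−5.38)²/5.38 + (6−9.93)²/9.93 + (8−12.31)²/12.31 + (8−7.62)²/7.62 + (18−14.07)²/14.07 = 6.3473
df = 2
p-value (upper-tail) = 0.04185
At α=0.1: p < α → reject H₀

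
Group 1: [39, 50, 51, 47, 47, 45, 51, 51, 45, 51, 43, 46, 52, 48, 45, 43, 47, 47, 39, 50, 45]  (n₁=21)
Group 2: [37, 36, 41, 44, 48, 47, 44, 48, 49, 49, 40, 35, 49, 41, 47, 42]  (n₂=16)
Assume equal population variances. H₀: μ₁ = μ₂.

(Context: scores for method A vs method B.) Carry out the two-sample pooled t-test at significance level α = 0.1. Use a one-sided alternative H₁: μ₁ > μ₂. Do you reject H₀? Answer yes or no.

x̄₁=46.762, s₁=3.767, n₁=21
x̄₂=43.562, s₂=4.858, n₂=16
s_p² = [20·3.767² + 15·4.858²]/35 = 18.2213
SE = √(s_p²·(1/21+1/16)) = 1.4165
t = (46.762−43.562)/1.4165 = 2.2586
df = 35
p-value (one-sided, H₁ greater) = 0.01512
At α=0.1: p < α → reject H₀

reject H₀: yes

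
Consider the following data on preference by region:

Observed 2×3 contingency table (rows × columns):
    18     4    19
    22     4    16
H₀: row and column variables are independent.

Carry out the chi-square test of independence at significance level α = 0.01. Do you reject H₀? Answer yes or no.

Row totals [41, 42], col totals [40, 8, 35], n=83
χ² = (18−19.76)²/19.76 + (4−3.95)²/3.95 + (19−17.29)²/17.29 + (22−20.24)²/20.24 + (4−4.05)²/4.05 + (16−17.71)²/17.71 = 0.6452
df = 2
p-value (upper-tail) = 0.72427
At α=0.01: p ≥ α → fail to reject H₀

reject H₀: no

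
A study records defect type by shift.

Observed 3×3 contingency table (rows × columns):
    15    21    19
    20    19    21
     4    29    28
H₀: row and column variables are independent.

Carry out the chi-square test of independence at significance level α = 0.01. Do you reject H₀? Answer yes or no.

Row totals [55, 60, 61], col totals [39, 69, 68], n=176
χ² = (15−12.19)²/12.19 + (21−21.56)²/21.56 + (19−21.25)²/21.25 + (20−13.30)²/13.30 + (19−23.52)²/23.52 + (21−23.18)²/23.18 + (4−13.52)²/13.52 + (29−23.91)²/23.91 + (28−23.57)²/23.57 = 13.9732
df = 4
p-value (upper-tail) = 0.00738
At α=0.01: p < α → reject H₀

reject H₀: yes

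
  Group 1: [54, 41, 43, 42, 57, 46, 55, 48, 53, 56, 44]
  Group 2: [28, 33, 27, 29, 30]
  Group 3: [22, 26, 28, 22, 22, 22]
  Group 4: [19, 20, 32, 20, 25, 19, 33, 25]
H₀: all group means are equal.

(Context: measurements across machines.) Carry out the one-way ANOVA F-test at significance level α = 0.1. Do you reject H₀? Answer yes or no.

Group means [49.00, 29.40, 23.67, 24.12], grand mean 34.033
SSB = Σnᵢ(x̄ᵢ−x̄)² = 4001.558; SSW = ΣΣ(x−x̄ᵢ)² = 659.408
MSB = 4001.558/3 = 1333.8528; MSW = 659.408/26 = 25.3619
F = MSB/MSW = 52.5929
df = (3, 26)
p-value (upper-tail) = 0.00000
At α=0.1: p < α → reject H₀

reject H₀: yes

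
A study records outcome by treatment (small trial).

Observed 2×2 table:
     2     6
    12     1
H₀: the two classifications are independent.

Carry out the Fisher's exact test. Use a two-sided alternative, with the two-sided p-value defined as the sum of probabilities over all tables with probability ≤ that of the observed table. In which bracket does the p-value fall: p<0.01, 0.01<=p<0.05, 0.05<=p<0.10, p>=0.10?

p-value bracket: p<0.01

Margins: r₁=8, r₂=13, c₁=14, c₂=7, n=21
p_obs = C(8,2)·C(13,12)/C(21,14); sum pmf over tables with pmf ≤ p_obs
p-value (two-sided) = 0.00320
→ bracket: p<0.01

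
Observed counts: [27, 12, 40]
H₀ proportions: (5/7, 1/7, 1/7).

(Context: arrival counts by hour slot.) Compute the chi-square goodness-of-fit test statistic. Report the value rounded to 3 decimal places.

n = 79; E_i = n·p_i = [56.43, 11.29, 11.29]
χ² = (27−56.43)²/56.43 + (12−11.29)²/11.29 + (40−11.29)²/11.29 = 88.4506
df = 2

test statistic = 88.451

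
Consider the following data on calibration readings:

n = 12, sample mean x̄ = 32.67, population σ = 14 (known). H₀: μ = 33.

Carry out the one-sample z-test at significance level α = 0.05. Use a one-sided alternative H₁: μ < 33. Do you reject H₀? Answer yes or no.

reject H₀: no

SE = σ/√n = 14/√12 = 4.0415
z = (x̄−μ₀)/SE = (32.67−33)/4.0415 = -0.0817
p-value (one-sided, H₁ less) = 0.46746
At α=0.05: p ≥ α → fail to reject H₀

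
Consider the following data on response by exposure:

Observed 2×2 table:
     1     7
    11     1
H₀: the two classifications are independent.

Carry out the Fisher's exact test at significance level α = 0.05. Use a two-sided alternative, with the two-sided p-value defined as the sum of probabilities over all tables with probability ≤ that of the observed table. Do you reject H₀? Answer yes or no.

Margins: r₁=8, r₂=12, c₁=12, c₂=8, n=20
p_obs = C(8,1)·C(12,11)/C(20,12); sum pmf over tables with pmf ≤ p_obs
p-value (two-sided) = 0.00077
At α=0.05: p < α → reject H₀

reject H₀: yes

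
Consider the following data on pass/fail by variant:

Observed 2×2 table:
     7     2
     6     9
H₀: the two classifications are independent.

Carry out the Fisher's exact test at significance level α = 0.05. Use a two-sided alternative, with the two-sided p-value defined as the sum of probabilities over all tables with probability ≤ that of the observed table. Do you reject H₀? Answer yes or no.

Margins: r₁=9, r₂=15, c₁=13, c₂=11, n=24
p_obs = C(9,7)·C(15,6)/C(24,13); sum pmf over tables with pmf ≤ p_obs
p-value (two-sided) = 0.10493
At α=0.05: p ≥ α → fail to reject H₀

reject H₀: no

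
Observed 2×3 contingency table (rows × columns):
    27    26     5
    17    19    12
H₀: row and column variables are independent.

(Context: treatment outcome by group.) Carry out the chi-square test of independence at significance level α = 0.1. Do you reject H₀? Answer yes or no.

reject H₀: yes

Row totals [58, 48], col totals [44, 45, 17], n=106
χ² = (27−24.08)²/24.08 + (26−24.62)²/24.62 + (5−9.30)²/9.30 + (17−19.92)²/19.92 + (19−20.38)²/20.38 + (12−7.70)²/7.70 = 5.3482
df = 2
p-value (upper-tail) = 0.06897
At α=0.1: p < α → reject H₀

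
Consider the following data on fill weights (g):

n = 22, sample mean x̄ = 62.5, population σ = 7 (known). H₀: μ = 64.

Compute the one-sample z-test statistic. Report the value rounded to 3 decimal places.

test statistic = -1.005

SE = σ/√n = 7/√22 = 1.4924
z = (x̄−μ₀)/SE = (62.5−64)/1.4924 = -1.0051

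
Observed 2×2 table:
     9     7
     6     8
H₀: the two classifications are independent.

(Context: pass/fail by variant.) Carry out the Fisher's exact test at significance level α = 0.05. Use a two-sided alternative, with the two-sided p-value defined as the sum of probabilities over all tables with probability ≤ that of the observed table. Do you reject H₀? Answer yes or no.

Margins: r₁=16, r₂=14, c₁=15, c₂=15, n=30
p_obs = C(16,9)·C(14,6)/C(30,15); sum pmf over tables with pmf ≤ p_obs
p-value (two-sided) = 0.71525
At α=0.05: p ≥ α → fail to reject H₀

reject H₀: no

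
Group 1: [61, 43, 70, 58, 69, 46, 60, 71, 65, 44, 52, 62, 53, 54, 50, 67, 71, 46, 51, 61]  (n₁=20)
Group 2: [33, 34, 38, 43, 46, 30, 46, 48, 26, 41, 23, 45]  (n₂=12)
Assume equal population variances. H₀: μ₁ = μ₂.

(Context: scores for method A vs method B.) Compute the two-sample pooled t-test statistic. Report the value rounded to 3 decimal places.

x̄₁=57.700, s₁=9.370, n₁=20
x̄₂=37.750, s₂=8.444, n₂=12
s_p² = [19·9.370² + 11·8.444²]/30 = 81.7483
SE = √(s_p²·(1/20+1/12)) = 3.3015
t = (57.700−37.750)/3.3015 = 6.0427
df = 30

test statistic = 6.043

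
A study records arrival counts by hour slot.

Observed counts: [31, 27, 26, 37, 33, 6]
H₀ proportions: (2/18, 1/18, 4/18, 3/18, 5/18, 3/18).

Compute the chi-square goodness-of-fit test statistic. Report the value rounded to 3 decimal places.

test statistic = 72.271

n = 160; E_i = n·p_i = [17.78, 8.89, 35.56, 26.67, 44.44, 26.67]
χ² = (31−17.78)²/17.78 + (27−8.89)²/8.89 + (26−35.56)²/35.56 + (37−26.67)²/26.67 + (33−44.44)²/44.44 + (6−26.67)²/26.67 = 72.2712
df = 5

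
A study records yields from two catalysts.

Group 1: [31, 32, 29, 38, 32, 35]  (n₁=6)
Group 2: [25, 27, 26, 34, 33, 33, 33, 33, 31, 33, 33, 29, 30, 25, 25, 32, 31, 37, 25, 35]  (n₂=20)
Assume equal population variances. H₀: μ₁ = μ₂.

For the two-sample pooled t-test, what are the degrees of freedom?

df = n₁ + n₂ − 2 = 6 + 20 − 2 = 24

degrees of freedom = 24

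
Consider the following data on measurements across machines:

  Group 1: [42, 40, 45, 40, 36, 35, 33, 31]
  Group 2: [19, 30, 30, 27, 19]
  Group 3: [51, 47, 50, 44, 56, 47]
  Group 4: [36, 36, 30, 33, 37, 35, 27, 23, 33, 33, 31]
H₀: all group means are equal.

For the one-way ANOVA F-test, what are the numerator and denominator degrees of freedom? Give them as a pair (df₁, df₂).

k = 4 groups, N = 30 total
df = (k−1, N−k) = (4−1, 30−4) = (3, 26)

degrees of freedom = [3, 26]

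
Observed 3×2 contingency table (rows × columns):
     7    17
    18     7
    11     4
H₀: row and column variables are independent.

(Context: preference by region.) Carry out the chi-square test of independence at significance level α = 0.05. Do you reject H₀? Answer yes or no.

reject H₀: yes

Row totals [24, 25, 15], col totals [36, 28], n=64
χ² = (7−13.50)²/13.50 + (17−10.50)²/10.50 + (18−14.06)²/14.06 + (7−10.94)²/10.94 + (11−8.44)²/8.44 + (4−6.56)²/6.56 = 11.4523
df = 2
p-value (upper-tail) = 0.00326
At α=0.05: p < α → reject H₀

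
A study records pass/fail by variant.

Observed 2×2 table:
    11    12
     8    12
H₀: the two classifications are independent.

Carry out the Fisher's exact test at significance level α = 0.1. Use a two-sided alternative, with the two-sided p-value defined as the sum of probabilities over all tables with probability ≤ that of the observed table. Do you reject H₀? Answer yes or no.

reject H₀: no

Margins: r₁=23, r₂=20, c₁=19, c₂=24, n=43
p_obs = C(23,11)·C(20,8)/C(43,19); sum pmf over tables with pmf ≤ p_obs
p-value (two-sided) = 0.75995
At α=0.1: p ≥ α → fail to reject H₀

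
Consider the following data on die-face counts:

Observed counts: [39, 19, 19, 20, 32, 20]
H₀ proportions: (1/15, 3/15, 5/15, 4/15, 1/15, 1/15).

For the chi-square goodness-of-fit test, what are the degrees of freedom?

df = k − 1 = 6 − 1 = 5

degrees of freedom = 5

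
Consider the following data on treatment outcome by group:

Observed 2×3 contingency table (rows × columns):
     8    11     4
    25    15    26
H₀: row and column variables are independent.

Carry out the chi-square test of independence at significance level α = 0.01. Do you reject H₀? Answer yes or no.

Row totals [23, 66], col totals [33, 26, 30], n=89
χ² = (8−8.53)²/8.53 + (11−6.72)²/6.72 + (4−7.75)²/7.75 + (25−24.47)²/24.47 + (15−19.28)²/19.28 + (26−22.25)²/22.25 = 6.1717
df = 2
p-value (upper-tail) = 0.04569
At α=0.01: p ≥ α → fail to reject H₀

reject H₀: no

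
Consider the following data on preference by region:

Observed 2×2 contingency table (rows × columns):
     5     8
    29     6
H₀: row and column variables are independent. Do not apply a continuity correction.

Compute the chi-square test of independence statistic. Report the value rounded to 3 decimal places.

test statistic = 9.043

Row totals [13, 35], col totals [34, 14], n=48
χ² = (5−9.21)²/9.21 + (8−3.79)²/3.79 + (29−24.79)²/24.79 + (6−10.21)²/10.21 = 9.0433
df = 1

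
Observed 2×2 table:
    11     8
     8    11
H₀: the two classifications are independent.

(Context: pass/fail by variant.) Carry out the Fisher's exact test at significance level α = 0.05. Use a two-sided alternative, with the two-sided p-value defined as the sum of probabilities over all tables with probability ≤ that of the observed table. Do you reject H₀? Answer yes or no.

reject H₀: no

Margins: r₁=19, r₂=19, c₁=19, c₂=19, n=38
p_obs = C(19,11)·C(19,8)/C(38,19); sum pmf over tables with pmf ≤ p_obs
p-value (two-sided) = 0.51712
At α=0.05: p ≥ α → fail to reject H₀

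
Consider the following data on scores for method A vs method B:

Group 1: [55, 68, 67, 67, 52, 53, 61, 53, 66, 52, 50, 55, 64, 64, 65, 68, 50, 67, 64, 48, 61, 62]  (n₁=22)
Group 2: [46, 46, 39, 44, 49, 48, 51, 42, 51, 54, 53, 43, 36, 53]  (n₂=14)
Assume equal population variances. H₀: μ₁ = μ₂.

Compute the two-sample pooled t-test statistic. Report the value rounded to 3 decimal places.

test statistic = 5.855

x̄₁=59.636, s₁=6.925, n₁=22
x̄₂=46.786, s₂=5.508, n₂=14
s_p² = [21·6.925² + 13·5.508²]/34 = 41.2191
SE = √(s_p²·(1/22+1/14)) = 2.1950
t = (59.636−46.786)/2.1950 = 5.8546
df = 34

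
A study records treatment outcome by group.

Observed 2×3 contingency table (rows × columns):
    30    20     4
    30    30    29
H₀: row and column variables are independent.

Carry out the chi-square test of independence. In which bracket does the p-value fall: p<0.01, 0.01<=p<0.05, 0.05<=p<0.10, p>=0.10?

Row totals [54, 89], col totals [60, 50, 33], n=143
χ² = (30−22.66)²/22.66 + (20−18.88)²/18.88 + (4−12.46)²/12.46 + (30−37.34)²/37.34 + (30−31.12)²/31.12 + (29−20.54)²/20.54 = 13.1614
df = 2
p-value (upper-tail) = 0.00139
→ bracket: p<0.01

p-value bracket: p<0.01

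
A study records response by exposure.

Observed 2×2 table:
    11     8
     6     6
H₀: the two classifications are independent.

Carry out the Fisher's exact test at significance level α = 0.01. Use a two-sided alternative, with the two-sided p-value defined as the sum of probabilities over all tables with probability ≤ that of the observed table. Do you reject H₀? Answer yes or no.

reject H₀: no

Margins: r₁=19, r₂=12, c₁=17, c₂=14, n=31
p_obs = C(19,11)·C(12,6)/C(31,17); sum pmf over tables with pmf ≤ p_obs
p-value (two-sided) = 0.72410
At α=0.01: p ≥ α → fail to reject H₀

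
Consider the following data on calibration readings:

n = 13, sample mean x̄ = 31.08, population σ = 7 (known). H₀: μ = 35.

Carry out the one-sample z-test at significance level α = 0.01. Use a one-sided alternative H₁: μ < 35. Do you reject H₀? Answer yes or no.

SE = σ/√n = 7/√13 = 1.9415
z = (x̄−μ₀)/SE = (31.08−35)/1.9415 = -2.0191
p-value (one-sided, H₁ less) = 0.02174
At α=0.01: p ≥ α → fail to reject H₀

reject H₀: no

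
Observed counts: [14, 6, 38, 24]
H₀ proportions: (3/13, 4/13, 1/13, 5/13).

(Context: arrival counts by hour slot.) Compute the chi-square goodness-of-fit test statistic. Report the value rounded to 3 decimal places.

test statistic = 176.975

n = 82; E_i = n·p_i = [18.92, 25.23, 6.31, 31.54]
χ² = (14−18.92)²/18.92 + (6−25.23)²/25.23 + (38−6.31)²/6.31 + (24−31.54)²/31.54 = 176.9748
df = 3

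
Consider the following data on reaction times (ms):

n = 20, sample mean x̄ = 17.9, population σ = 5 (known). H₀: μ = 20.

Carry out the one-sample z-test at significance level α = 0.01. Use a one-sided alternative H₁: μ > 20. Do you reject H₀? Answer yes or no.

SE = σ/√n = 5/√20 = 1.1180
z = (x̄−μ₀)/SE = (17.9−20)/1.1180 = -1.8783
p-value (one-sided, H₁ greater) = 0.96983
At α=0.01: p ≥ α → fail to reject H₀

reject H₀: no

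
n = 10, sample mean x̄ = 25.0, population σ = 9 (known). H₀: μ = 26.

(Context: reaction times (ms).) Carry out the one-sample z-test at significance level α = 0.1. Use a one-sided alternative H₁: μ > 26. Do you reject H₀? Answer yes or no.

SE = σ/√n = 9/√10 = 2.8460
z = (x̄−μ₀)/SE = (25.0−26)/2.8460 = -0.3514
p-value (one-sided, H₁ greater) = 0.63734
At α=0.1: p ≥ α → fail to reject H₀

reject H₀: no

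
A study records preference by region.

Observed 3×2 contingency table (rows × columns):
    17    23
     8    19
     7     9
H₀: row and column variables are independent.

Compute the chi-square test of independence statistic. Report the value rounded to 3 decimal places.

Row totals [40, 27, 16], col totals [32, 51], n=83
χ² = (17−15.42)²/15.42 + (23−24.58)²/24.58 + (8−10.41)²/10.41 + (19−16.59)²/16.59 + (7−6.17)²/6.17 + (9−9.83)²/9.83 = 1.3530
df = 2

test statistic = 1.353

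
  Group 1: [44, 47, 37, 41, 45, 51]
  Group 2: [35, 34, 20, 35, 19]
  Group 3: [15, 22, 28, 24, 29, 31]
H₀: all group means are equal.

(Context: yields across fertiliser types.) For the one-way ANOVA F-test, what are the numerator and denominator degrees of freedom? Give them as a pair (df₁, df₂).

k = 3 groups, N = 17 total
df = (k−1, N−k) = (3−1, 17−3) = (2, 14)

degrees of freedom = [2, 14]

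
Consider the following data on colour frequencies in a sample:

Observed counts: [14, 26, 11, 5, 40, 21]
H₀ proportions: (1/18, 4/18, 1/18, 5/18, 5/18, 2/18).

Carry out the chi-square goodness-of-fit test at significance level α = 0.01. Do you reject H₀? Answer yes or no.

n = 117; E_i = n·p_i = [6.50, 26.00, 6.50, 32.50, 32.50, 13.00]
χ² = (14−6.50)²/6.50 + (26−26.00)²/26.00 + (11−6.50)²/6.50 + (5−32.50)²/32.50 + (40−32.50)²/32.50 + (21−13.00)²/13.00 = 41.6923
df = 5
p-value (upper-tail) = 0.00000
At α=0.01: p < α → reject H₀

reject H₀: yes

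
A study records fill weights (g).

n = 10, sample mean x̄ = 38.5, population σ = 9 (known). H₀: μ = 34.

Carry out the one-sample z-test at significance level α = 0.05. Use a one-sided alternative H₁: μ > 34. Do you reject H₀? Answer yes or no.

SE = σ/√n = 9/√10 = 2.8460
z = (x̄−μ₀)/SE = (38.5−34)/2.8460 = 1.5811
p-value (one-sided, H₁ greater) = 0.05692
At α=0.05: p ≥ α → fail to reject H₀

reject H₀: no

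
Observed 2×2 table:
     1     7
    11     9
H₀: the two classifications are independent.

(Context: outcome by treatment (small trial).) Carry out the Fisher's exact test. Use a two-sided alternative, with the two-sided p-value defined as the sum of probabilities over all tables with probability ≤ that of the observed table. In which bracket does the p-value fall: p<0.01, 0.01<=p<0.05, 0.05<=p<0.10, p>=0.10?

Margins: r₁=8, r₂=20, c₁=12, c₂=16, n=28
p_obs = C(8,1)·C(20,11)/C(28,12); sum pmf over tables with pmf ≤ p_obs
p-value (two-sided) = 0.08822
→ bracket: 0.05<=p<0.10

p-value bracket: 0.05<=p<0.10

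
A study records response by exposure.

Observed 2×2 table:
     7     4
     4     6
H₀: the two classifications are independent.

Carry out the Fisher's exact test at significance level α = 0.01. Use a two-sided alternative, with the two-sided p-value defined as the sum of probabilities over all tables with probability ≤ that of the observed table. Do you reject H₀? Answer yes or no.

reject H₀: no

Margins: r₁=11, r₂=10, c₁=11, c₂=10, n=21
p_obs = C(11,7)·C(10,4)/C(21,11); sum pmf over tables with pmf ≤ p_obs
p-value (two-sided) = 0.39486
At α=0.01: p ≥ α → fail to reject H₀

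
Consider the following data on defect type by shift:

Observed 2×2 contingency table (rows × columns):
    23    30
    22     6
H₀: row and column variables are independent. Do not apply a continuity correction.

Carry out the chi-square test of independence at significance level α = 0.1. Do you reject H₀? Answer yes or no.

Row totals [53, 28], col totals [45, 36], n=81
χ² = (23−29.44)²/29.44 + (30−23.56)²/23.56 + (22−15.56)²/15.56 + (6−12.44)²/12.44 = 9.1807
df = 1
p-value (upper-tail) = 0.00245
At α=0.1: p < α → reject H₀

reject H₀: yes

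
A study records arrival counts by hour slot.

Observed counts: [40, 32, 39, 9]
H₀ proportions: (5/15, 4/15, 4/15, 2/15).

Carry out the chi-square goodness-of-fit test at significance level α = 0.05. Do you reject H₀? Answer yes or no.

reject H₀: no

n = 120; E_i = n·p_i = [40.00, 32.00, 32.00, 16.00]
χ² = (40−40.00)²/40.00 + (32−32.00)²/32.00 + (39−32.00)²/32.00 + (9−16.00)²/16.00 = 4.5938
df = 3
p-value (upper-tail) = 0.20408
At α=0.05: p ≥ α → fail to reject H₀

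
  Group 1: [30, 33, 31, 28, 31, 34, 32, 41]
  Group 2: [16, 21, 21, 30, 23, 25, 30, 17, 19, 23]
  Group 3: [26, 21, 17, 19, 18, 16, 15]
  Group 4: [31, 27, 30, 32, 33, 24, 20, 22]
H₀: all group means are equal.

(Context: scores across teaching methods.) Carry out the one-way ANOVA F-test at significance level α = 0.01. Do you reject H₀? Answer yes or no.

reject H₀: yes

Group means [32.50, 22.50, 18.86, 27.38], grand mean 25.333
SSB = Σnᵢ(x̄ᵢ−x̄)² = 818.101; SSW = ΣΣ(x−x̄ᵢ)² = 565.232
MSB = 818.101/3 = 272.7004; MSW = 565.232/29 = 19.4908
F = MSB/MSW = 13.9913
df = (3, 29)
p-value (upper-tail) = 0.00001
At α=0.01: p < α → reject H₀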